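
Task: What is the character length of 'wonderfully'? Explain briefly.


Spell out 'wonderfully' and number each letter: w(1), o(2), n(3), d(4), e(5), r(6), f(7), u(8), l(9), l(10), y(11). Total: 11 letters.

11


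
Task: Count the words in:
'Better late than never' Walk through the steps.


Split into words: Better | late | than | never = 4 words.

4


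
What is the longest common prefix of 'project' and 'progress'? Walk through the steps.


Compare from the start: 3 characters match: 'pro'. Mismatch at position 4: 'j' vs 'g'.

pro


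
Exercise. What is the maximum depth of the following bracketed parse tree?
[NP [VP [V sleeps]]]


Count bracket nesting levels:
'[' at pos 0: depth = 1
'[' at pos 4: depth = 2
'[' at pos 8: depth = 3
Maximum depth reached: 3

3


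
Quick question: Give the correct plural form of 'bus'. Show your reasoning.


Apply rule: Add -es (sibilant/fricative ending). 'bus' becomes 'buses'.

buses


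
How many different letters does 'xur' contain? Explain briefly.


Unique letters in 'xur': {r, u, x} = 3 distinct letters.

3


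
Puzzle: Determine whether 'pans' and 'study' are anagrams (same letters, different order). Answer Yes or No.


Sorted letters of 'pans': 'anps'
Sorted letters of 'study': 'dstuy'
They do not match.

No


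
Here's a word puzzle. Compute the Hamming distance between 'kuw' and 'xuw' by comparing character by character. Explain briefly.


Alignment:
Position 1: 'k' vs 'x' = DIFFER
Position 2: 'u' vs 'u' = match
Position 3: 'w' vs 'w' = match
Total differences: 1

1


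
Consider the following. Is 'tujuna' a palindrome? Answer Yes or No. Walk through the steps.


Forward: 'tujuna'
Reversed: 'anujut'
They differ.

No


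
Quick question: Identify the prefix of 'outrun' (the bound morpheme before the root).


The word 'outrun' = 'out' (prefix) + 'run' (root). The prefix is 'out'.

out


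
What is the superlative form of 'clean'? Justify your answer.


Apply superlative formation (add -est): 'clean' -> 'cleanest'.

cleanest


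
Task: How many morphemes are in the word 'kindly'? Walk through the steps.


Decomposition: kind (root) + -ly (suffix) = 2 morpheme(s)

2 morphemes


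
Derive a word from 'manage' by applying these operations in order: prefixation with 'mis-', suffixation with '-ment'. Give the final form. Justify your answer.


Step 1: Add prefix 'mis-' to 'manage' = 'mismanage'
Step 2: Add suffix '-ment' to 'mismanage' = 'mismanagement'

mismanagement


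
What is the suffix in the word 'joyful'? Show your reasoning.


The word 'joyful' = 'joy' (root) + '-ful' (suffix). The suffix is '-ful'.

ful


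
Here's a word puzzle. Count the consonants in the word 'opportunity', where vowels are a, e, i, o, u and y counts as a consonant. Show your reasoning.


Consonants in 'opportunity': p, p, r, t, n, t, y = 7 consonants.

7


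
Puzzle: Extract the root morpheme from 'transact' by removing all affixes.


Remove prefix 'trans' from 'transact' to get root 'act'.

act


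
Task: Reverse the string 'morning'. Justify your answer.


Reverse 'morning' character by character: 'gninrom'.

gninrom


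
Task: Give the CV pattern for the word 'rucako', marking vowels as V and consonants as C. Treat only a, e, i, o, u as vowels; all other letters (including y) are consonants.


Letter mapping: r = C, u = V, c = C, a = V, k = C, o = V.

CVCVCV


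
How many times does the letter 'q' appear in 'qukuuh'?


Letter 'q' in 'qukuuh': found at position(s) 1 = 1 occurrence(s).

1


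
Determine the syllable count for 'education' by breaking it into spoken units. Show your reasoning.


Break 'education' into syllables: ed-u-ca-tion -> ed | u | ca | tion = 4 syllables

4 syllables


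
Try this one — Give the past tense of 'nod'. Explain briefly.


Apply rule: Double final consonant and add -ed. 'nod' becomes 'nodded'.

nodded


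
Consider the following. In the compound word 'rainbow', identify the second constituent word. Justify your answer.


Split 'rainbow' into 'rain' + 'bow'. The second part is 'bow'.

bow


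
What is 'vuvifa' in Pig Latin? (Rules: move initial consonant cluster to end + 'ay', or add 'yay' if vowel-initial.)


'vuvifa': move consonant cluster 'v' to end and add 'ay': 'uvifavay'.

uvifavay


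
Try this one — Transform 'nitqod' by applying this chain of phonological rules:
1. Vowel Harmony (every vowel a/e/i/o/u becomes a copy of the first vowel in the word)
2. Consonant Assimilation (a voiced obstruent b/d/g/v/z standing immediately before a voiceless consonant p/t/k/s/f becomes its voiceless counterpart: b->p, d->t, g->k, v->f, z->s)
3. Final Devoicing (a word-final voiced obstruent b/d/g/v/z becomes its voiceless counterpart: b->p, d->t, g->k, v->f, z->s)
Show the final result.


Starting form: 'nitqod'
Rule 1: Vowel Harmony: all vowels become 'i' (matching first vowel). 'nitqod' -> 'nitqid'
Rule 2: Consonant Assimilation: no voiced obstruent (b/d/g/v/z) stands immediately before a voiceless consonant (p/t/k/s/f). No change.
Rule 3: Final Devoicing: word-final voiced obstruent 'd' becomes voiceless 't'. 'nitqid' -> 'nitqit'
Final form: 'nitqit'

nitqit


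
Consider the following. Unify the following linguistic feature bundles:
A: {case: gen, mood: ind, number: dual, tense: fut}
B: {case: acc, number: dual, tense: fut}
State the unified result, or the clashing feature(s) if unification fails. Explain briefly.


Compare features:
case: A=gen vs B=acc -> CLASH
mood: A=ind vs B=_ -> unified: ind
number: A=dual vs B=dual -> unified: dual
tense: A=fut vs B=fut -> unified: fut
Clash detected on feature 'case' (gen vs acc); unification fails.

CLASH on 'case' (gen vs acc)


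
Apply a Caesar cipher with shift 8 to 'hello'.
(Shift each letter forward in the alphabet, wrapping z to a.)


Shift each letter by 8: h -> p, e -> m, l -> t, l -> t, o -> w. Result: 'pmttw'.

pmttw


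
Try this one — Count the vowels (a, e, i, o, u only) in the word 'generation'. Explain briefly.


Vowels in 'generation': e, e, a, i, o = 5 vowels.

5


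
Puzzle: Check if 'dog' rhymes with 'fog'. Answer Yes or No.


Rime (stressed vowel + following sounds) of 'dog': -og = /ɒg/
Rime of 'fog': -og = /ɒg/
/ɒg/ and /ɒg/ are the same ending sound, so the words rhyme.

Yes


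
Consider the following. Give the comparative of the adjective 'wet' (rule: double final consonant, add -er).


Apply comparative formation (double final consonant, add -er): 'wet' -> 'wetter'.

wetter


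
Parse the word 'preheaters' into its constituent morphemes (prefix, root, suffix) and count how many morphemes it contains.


Step 1: Identify prefix: 'pre' (meaning: before)
Step 2: Identify root: 'heat'
Step 3: Identify suffix(es): 'er, s'
Decomposition: pre- (prefix: before) + heat (root) + -er (suffix: one who) + -s (plural)
Total morphemes: 4

4 morphemes (pre- (prefix: before) + heat (root) + -er (suffix: one who) + -s (plural))


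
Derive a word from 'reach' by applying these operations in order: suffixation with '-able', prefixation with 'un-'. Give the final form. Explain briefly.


Step 1: Add suffix '-able' to 'reach' = 'reachable'
Step 2: Add prefix 'un-' to 'reachable' = 'unreachable'

unreachable


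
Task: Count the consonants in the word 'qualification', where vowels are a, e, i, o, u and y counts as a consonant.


Consonants in 'qualification': q, l, f, c, t, n = 6 consonants.

6


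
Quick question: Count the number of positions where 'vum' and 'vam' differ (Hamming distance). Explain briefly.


Alignment:
Position 1: 'v' vs 'v' = match
Position 2: 'u' vs 'a' = DIFFER
Position 3: 'm' vs 'm' = match
Total differences: 1

1


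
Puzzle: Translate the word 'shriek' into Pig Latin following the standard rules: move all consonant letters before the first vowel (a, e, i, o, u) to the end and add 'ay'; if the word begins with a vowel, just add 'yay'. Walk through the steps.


'shriek': move consonant cluster 'shr' to end and add 'ay': 'iekshray'.

iekshray


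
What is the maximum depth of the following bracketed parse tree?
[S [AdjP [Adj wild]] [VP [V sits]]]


Count bracket nesting levels:
'[' at pos 0: depth = 1
'[' at pos 3: depth = 2
'[' at pos 9: depth = 3
'[' at pos 21: depth = 2
'[' at pos 25: depth = 3
Maximum depth reached: 3

3


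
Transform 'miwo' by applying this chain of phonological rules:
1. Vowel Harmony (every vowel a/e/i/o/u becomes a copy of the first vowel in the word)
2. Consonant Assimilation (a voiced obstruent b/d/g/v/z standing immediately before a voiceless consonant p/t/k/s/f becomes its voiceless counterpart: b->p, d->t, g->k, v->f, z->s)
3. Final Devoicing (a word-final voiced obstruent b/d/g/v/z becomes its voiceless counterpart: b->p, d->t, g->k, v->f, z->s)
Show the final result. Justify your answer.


Starting form: 'miwo'
Rule 1: Vowel Harmony: all vowels become 'i' (matching first vowel). 'miwo' -> 'miwi'
Rule 2: Consonant Assimilation: no voiced obstruent (b/d/g/v/z) stands immediately before a voiceless consonant (p/t/k/s/f). No change.
Rule 3: Final Devoicing: the word ends in the vowel 'i', not a consonant. No change.
Final form: 'miwi'

miwi


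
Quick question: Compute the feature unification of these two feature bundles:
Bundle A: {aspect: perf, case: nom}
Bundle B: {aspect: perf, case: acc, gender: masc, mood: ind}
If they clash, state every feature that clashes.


Compare features:
aspect: A=perf vs B=perf -> unified: perf
case: A=nom vs B=acc -> CLASH
gender: A=_ vs B=masc -> unified: masc
mood: A=_ vs B=ind -> unified: ind
Clash detected on feature 'case' (nom vs acc); unification fails.

CLASH on 'case' (nom vs acc)


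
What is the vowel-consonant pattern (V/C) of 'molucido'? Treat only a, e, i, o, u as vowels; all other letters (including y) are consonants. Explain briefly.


Letter mapping: m = C, o = V, l = C, u = V, c = C, i = V, d = C, o = V.

CVCVCVCV


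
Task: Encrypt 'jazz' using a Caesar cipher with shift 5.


Shift each letter by 5: j -> o, a -> f, z -> e, z -> e. Result: 'ofee'.

ofee


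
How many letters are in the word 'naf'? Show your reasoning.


Spell out 'naf' and number each letter: n(1), a(2), f(3). Total: 3 letters.

3


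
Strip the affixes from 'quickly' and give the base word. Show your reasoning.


Remove suffix '-ly' from 'quickly' to get root 'quick'.

quick


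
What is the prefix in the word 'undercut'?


The word 'undercut' = 'under' (prefix) + 'cut' (root). The prefix is 'under'.

under


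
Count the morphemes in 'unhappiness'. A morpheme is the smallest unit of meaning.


Decomposition: un- (prefix) + happy (root) + -ness (suffix) = 3 morpheme(s)

3 morphemes


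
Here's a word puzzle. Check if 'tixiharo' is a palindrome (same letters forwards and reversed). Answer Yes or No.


Forward: 'tixiharo'
Reversed: 'orahixit'
They differ.

No


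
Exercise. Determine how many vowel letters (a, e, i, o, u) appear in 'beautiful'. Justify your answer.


Vowels in 'beautiful': e, a, u, i, u = 5 vowels.

5


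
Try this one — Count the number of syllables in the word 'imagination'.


Break 'imagination' into syllables: i-mag-i-na-tion -> i | mag | i | na | tion = 5 syllables

5 syllables


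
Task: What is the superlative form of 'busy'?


Apply superlative formation (consonant + y: change y to i, add -est): 'busy' -> 'busiest'.

busiest


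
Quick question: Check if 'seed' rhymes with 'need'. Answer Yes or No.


Rime (stressed vowel + following sounds) of 'seed': -eed = /iːd/
Rime of 'need': -eed = /iːd/
/iːd/ and /iːd/ are the same ending sound, so the words rhyme.

Yes


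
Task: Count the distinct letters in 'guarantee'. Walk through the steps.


Unique letters in 'guarantee': {a, e, g, n, r, t, u} = 7 distinct letters.

7


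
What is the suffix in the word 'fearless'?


The word 'fearless' = 'fear' (root) + '-less' (suffix). The suffix is '-less'.

less


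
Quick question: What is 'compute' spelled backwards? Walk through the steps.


Reverse 'compute' character by character: 'etupmoc'.

etupmoc


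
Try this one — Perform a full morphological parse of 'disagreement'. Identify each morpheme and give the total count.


Step 1: Identify prefix: 'dis' (meaning: not/apart)
Step 2: Identify root: 'agree'
Step 3: Identify suffix(es): 'ment'
Decomposition: dis- (prefix: not/apart) + agree (root) + -ment (suffix: action/result)
Total morphemes: 3

3 morphemes (dis- (prefix: not/apart) + agree (root) + -ment (suffix: action/result))


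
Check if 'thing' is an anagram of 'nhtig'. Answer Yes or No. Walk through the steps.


Sorted letters of 'thing': 'ghint'
Sorted letters of 'nhtig': 'ghint'
They match.

Yes


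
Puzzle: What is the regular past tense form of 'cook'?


Apply rule: Add -ed. 'cook' becomes 'cooked'.

cooked


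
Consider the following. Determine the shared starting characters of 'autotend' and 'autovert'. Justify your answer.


Compare from the start: 4 characters match: 'auto'. Mismatch at position 5: 't' vs 'v'.

auto


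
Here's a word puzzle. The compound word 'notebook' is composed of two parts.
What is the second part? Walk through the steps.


Split 'notebook' into 'note' + 'book'. The second part is 'book'.

book


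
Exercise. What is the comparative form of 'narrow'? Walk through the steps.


Apply comparative formation (add -er): 'narrow' -> 'narrower'.

narrower


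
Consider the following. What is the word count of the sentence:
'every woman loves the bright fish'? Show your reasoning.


Split into words: every | woman | loves | the | bright | fish = 6 words.

6


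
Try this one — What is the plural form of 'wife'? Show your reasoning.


Apply rule: Change -fe to -ves. 'wife' becomes 'wives'.

wives


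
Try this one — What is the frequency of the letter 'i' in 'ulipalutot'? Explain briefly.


Letter 'i' in 'ulipalutot': found at position(s) 3 = 1 occurrence(s).

1


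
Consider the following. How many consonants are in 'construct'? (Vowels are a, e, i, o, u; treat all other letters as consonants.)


Consonants in 'construct': c, n, s, t, r, c, t = 7 consonants.

7


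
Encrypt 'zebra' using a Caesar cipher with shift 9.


Shift each letter by 9: z -> i, e -> n, b -> k, r -> a, a -> j. Result: 'inkaj'.

inkaj


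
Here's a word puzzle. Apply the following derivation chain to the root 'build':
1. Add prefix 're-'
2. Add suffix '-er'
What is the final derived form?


Step 1: Add prefix 're-' to 'build' = 'rebuild'
Step 2: Add suffix '-er' to 'rebuild' = 'rebuilder'

rebuilder


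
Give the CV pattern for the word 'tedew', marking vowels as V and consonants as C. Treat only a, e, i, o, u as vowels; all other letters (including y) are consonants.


Letter mapping: t = C, e = V, d = C, e = V, w = C.

CVCVC


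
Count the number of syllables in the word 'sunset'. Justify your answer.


Break 'sunset' into syllables: sun-set -> sun | set = 2 syllables

2 syllables


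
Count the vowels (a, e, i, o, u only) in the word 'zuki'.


Vowels in 'zuki': u, i = 2 vowels.

2


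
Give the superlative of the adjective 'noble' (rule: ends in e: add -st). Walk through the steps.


Apply superlative formation (ends in e: add -st): 'noble' -> 'noblest'.

noblest


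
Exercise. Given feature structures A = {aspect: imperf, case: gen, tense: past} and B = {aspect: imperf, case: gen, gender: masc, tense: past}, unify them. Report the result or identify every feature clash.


Compare features:
aspect: A=imperf vs B=imperf -> unified: imperf
case: A=gen vs B=gen -> unified: gen
gender: A=_ vs B=masc -> unified: masc
tense: A=past vs B=past -> unified: past
No clashes found.

Unified: {aspect: imperf, case: gen, gender: masc, tense: past}


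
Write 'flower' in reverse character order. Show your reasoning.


Reverse 'flower' character by character: 'rewolf'.

rewolf


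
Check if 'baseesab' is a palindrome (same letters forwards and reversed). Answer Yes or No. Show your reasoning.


Forward: 'baseesab'
Reversed: 'baseesab'
They are identical.

Yes


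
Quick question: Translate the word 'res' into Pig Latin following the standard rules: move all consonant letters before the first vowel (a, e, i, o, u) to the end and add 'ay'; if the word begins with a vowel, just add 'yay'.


'res': move consonant cluster 'r' to end and add 'ay': 'esray'.

esray


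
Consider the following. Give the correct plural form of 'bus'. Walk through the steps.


Apply rule: Add -es (sibilant/fricative ending). 'bus' becomes 'buses'.

buses


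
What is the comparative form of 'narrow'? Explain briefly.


Apply comparative formation (add -er): 'narrow' -> 'narrower'.

narrower


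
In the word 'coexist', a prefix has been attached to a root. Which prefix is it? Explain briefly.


The word 'coexist' = 'co' (prefix) + 'exist' (root). The prefix is 'co'.

co


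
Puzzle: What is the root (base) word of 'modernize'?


Remove suffix '-ize' from 'modernize' to get root 'modern'.

modern


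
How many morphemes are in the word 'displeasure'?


Decomposition: dis- (prefix) + please (root) + -ure (suffix) = 3 morpheme(s)

3 morphemes


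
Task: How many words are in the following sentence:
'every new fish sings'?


Split into words: every | new | fish | sings = 4 words.

4


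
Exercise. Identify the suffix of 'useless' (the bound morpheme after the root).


The word 'useless' = 'use' (root) + '-less' (suffix). The suffix is '-less'.

less


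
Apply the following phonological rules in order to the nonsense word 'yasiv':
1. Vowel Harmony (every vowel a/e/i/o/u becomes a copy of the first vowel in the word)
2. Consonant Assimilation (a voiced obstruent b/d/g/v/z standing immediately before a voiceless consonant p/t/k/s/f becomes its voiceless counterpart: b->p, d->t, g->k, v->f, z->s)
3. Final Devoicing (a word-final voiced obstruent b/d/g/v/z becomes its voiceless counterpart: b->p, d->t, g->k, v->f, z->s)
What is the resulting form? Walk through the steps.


Starting form: 'yasiv'
Rule 1: Vowel Harmony: all vowels become 'a' (matching first vowel). 'yasiv' -> 'yasav'
Rule 2: Consonant Assimilation: no voiced obstruent (b/d/g/v/z) stands immediately before a voiceless consonant (p/t/k/s/f). No change.
Rule 3: Final Devoicing: word-final voiced obstruent 'v' becomes voiceless 'f'. 'yasav' -> 'yasaf'
Final form: 'yasaf'

yasaf


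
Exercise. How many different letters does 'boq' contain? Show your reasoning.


Unique letters in 'boq': {b, o, q} = 3 distinct letters.

3


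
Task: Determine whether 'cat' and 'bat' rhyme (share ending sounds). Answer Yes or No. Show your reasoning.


Rime (stressed vowel + following sounds) of 'cat': -at = /æt/
Rime of 'bat': -at = /æt/
/æt/ and /æt/ are the same ending sound, so the words rhyme.

Yes


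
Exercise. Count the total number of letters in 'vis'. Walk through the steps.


Spell out 'vis' and number each letter: v(1), i(2), s(3). Total: 3 letters.

3


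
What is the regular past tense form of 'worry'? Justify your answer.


Apply rule: Change -y to -ied. 'worry' becomes 'worried'.

worried


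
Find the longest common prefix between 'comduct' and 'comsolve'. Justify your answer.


Compare from the start: 3 characters match: 'com'. Mismatch at position 4: 'd' vs 's'.

com


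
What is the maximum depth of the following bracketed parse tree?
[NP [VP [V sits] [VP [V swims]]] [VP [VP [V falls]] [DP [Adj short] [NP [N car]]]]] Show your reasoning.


Count bracket nesting levels:
'[' at pos 0: depth = 1
'[' at pos 4: depth = 2
'[' at pos 8: depth = 3
'[' at pos 17: depth = 3
'[' at pos 21: depth = 4
'[' at pos 33: depth = 2
'[' at pos 37: depth = 3
'[' at pos 41: depth = 4
'[' at pos 52: depth = 3
'[' at pos 56: depth = 4
'[' at pos 68: depth = 4
'[' at pos 72: depth = 5
Maximum depth reached: 5

5


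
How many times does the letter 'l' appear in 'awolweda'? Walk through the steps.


Letter 'l' in 'awolweda': found at position(s) 4 = 1 occurrence(s).

1


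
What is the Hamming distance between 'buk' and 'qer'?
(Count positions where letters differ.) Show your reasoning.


Alignment:
Position 1: 'b' vs 'q' = DIFFER
Position 2: 'u' vs 'e' = DIFFER
Position 3: 'k' vs 'r' = DIFFER
Total differences: 3

3


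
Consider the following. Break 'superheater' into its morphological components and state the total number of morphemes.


Step 1: Identify prefix: 'super' (meaning: above)
Step 2: Identify root: 'heat'
Step 3: Identify suffix(es): 'er'
Decomposition: super- (prefix: above) + heat (root) + -er (suffix: one who)
Total morphemes: 3

3 morphemes (super- (prefix: above) + heat (root) + -er (suffix: one who))


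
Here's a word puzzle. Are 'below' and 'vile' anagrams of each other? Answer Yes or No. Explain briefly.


Sorted letters of 'below': 'below'
Sorted letters of 'vile': 'eilv'
They do not match.

No


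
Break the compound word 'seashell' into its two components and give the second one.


Split 'seashell' into 'sea' + 'shell'. The second part is 'shell'.

shell


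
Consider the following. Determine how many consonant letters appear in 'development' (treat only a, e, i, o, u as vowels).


Consonants in 'development': d, v, l, p, m, n, t = 7 consonants.

7


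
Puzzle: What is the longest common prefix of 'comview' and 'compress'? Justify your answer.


Compare from the start: 3 characters match: 'com'. Mismatch at position 4: 'v' vs 'p'.

com


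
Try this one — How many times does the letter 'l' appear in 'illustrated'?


Letter 'l' in 'illustrated': found at position(s) 2, 3 = 2 occurrence(s).

2


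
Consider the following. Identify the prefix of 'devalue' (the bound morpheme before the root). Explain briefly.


The word 'devalue' = 'de' (prefix) + 'value' (root). The prefix is 'de'.

de


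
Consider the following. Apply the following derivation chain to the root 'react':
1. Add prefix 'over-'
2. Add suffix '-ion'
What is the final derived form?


Step 1: Add prefix 'over-' to 'react' = 'overreact'
Step 2: Add suffix '-ion' to 'overreact' = 'overreaction'

overreaction


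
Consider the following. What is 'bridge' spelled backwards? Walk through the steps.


Reverse 'bridge' character by character: 'egdirb'.

egdirb


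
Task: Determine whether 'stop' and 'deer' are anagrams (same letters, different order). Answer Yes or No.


Sorted letters of 'stop': 'opst'
Sorted letters of 'deer': 'deer'
They do not match.

No


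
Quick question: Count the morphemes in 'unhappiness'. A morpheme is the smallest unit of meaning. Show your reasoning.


Decomposition: un- (prefix) + happy (root) + -ness (suffix) = 3 morpheme(s)

3 morphemes


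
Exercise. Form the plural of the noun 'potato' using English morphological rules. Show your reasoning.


Apply rule: Add -es (consonant + o). 'potato' becomes 'potatoes'.

potatoes


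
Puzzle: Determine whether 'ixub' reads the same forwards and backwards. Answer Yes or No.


Forward: 'ixub'
Reversed: 'buxi'
They differ.

No


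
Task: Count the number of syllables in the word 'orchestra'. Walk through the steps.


Break 'orchestra' into syllables: or-ches-tra -> or | ches | tra = 3 syllables

3 syllables


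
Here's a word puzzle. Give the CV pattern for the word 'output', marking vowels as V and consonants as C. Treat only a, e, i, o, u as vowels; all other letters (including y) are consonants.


Letter mapping: o = V, u = V, t = C, p = C, u = V, t = C.

VVCCVC


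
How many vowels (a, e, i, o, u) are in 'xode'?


Vowels in 'xode': o, e = 2 vowels.

2


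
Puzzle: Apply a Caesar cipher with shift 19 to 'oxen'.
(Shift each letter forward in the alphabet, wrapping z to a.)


Shift each letter by 19: o -> h, x -> q, e -> x, n -> g. Result: 'hqxg'.

hqxg


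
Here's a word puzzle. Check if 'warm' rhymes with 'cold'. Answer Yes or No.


Rime (stressed vowel + following sounds) of 'warm': -arm = /ɔːrm/
Rime of 'cold': -old = /oʊld/
/ɔːrm/ and /oʊld/ are different ending sounds, so the words do not rhyme.

No


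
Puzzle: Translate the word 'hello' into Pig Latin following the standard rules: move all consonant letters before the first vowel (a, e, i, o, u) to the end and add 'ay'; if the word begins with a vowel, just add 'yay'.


'hello': move consonant cluster 'h' to end and add 'ay': 'ellohay'.

ellohay


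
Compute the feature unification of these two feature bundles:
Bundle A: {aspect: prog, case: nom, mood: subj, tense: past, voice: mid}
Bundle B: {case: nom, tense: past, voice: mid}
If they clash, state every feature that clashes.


Compare features:
aspect: A=prog vs B=_ -> unified: prog
case: A=nom vs B=nom -> unified: nom
mood: A=subj vs B=_ -> unified: subj
tense: A=past vs B=past -> unified: past
voice: A=mid vs B=mid -> unified: mid
No clashes found.

Unified: {aspect: prog, case: nom, mood: subj, tense: past, voice: mid}


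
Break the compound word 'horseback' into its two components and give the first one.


Split 'horseback' into 'horse' + 'back'. The first part is 'horse'.

horse


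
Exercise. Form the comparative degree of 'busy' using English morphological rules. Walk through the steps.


Apply comparative formation (consonant + y: change y to i, add -er): 'busy' -> 'busier'.

busier


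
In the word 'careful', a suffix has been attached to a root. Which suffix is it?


The word 'careful' = 'care' (root) + '-ful' (suffix). The suffix is '-ful'.

ful


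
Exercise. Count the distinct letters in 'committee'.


Unique letters in 'committee': {c, e, i, m, o, t} = 6 distinct letters.

6


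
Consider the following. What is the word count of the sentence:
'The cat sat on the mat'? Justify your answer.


Split into words: The | cat | sat | on | the | mat = 6 words.

6


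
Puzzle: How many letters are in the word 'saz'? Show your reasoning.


Spell out 'saz' and number each letter: s(1), a(2), z(3). Total: 3 letters.

3


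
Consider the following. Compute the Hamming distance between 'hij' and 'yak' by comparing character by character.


Alignment:
Position 1: 'h' vs 'y' = DIFFER
Position 2: 'i' vs 'a' = DIFFER
Position 3: 'j' vs 'k' = DIFFER
Total differences: 3

3


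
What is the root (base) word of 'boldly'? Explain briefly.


Remove suffix '-ly' from 'boldly' to get root 'bold'.

bold


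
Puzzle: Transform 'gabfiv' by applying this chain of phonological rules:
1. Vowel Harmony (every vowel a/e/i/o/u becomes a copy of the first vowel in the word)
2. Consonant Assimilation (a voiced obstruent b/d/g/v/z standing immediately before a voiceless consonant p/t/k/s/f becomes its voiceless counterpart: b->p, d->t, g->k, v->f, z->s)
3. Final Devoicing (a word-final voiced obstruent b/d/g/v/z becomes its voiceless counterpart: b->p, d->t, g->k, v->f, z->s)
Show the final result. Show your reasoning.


Starting form: 'gabfiv'
Rule 1: Vowel Harmony: all vowels become 'a' (matching first vowel). 'gabfiv' -> 'gabfav'
Rule 2: Consonant Assimilation: voiced obstruent before voiceless consonant becomes voiceless ('bf' -> 'pf'). 'gabfav' -> 'gapfav'
Rule 3: Final Devoicing: word-final voiced obstruent 'v' becomes voiceless 'f'. 'gapfav' -> 'gapfaf'
Final form: 'gapfaf'

gapfaf


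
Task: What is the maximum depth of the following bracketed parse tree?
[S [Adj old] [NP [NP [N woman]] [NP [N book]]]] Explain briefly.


Count bracket nesting levels:
'[' at pos 0: depth = 1
'[' at pos 3: depth = 2
'[' at pos 13: depth = 2
'[' at pos 17: depth = 3
'[' at pos 21: depth = 4
'[' at pos 32: depth = 3
'[' at pos 36: depth = 4
Maximum depth reached: 4

4


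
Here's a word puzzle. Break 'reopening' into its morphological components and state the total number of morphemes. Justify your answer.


Step 1: Identify prefix: 're' (meaning: again)
Step 2: Identify root: 'open'
Step 3: Identify suffix(es): 'ing'
Decomposition: re- (prefix: again) + open (root) + -ing (suffix: ongoing action)
Total morphemes: 3

3 morphemes (re- (prefix: again) + open (root) + -ing (suffix: ongoing action))


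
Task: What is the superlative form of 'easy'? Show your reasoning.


Apply superlative formation (consonant + y: change y to i, add -est): 'easy' -> 'easiest'.

easiest


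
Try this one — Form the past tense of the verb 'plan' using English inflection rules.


Apply rule: Double final consonant and add -ed. 'plan' becomes 'planned'.

planned


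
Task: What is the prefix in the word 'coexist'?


The word 'coexist' = 'co' (prefix) + 'exist' (root). The prefix is 'co'.

co


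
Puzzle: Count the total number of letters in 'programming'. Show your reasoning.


Spell out 'programming' and number each letter: p(1), r(2), o(3), g(4), r(5), a(6), m(7), m(8), i(9), n(10), g(11). Total: 11 letters.

11


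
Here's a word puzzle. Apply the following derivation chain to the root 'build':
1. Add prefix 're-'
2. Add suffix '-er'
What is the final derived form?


Step 1: Add prefix 're-' to 'build' = 'rebuild'
Step 2: Add suffix '-er' to 'rebuild' = 'rebuilder'

rebuilder


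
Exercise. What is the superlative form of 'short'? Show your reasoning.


Apply superlative formation (add -est): 'short' -> 'shortest'.

shortest


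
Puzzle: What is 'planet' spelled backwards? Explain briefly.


Reverse 'planet' character by character: 'tenalp'.

tenalp


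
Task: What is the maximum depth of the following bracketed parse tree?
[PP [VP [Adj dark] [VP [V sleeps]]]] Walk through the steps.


Count bracket nesting levels:
'[' at pos 0: depth = 1
'[' at pos 4: depth = 2
'[' at pos 8: depth = 3
'[' at pos 19: depth = 3
'[' at pos 23: depth = 4
Maximum depth reached: 4

4


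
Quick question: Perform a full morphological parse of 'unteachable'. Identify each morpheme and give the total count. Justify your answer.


Step 1: Identify prefix: 'un' (meaning: not/reverse)
Step 2: Identify root: 'teach'
Step 3: Identify suffix(es): 'able'
Decomposition: un- (prefix: not/reverse) + teach (root) + -able (suffix: capable of)
Total morphemes: 3

3 morphemes (un- (prefix: not/reverse) + teach (root) + -able (suffix: capable of))


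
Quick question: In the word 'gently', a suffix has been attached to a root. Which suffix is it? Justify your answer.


The word 'gently' = 'gentle' (root) + '-ly' (suffix). The suffix is '-ly'.

ly


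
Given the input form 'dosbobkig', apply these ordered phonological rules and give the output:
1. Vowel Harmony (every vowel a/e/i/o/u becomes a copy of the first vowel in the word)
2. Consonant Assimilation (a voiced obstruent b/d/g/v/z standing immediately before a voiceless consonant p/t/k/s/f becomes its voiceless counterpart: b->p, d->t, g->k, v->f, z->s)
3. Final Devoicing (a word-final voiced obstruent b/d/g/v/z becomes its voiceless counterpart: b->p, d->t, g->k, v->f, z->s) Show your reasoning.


Starting form: 'dosbobkig'
Rule 1: Vowel Harmony: all vowels become 'o' (matching first vowel). 'dosbobkig' -> 'dosbobkog'
Rule 2: Consonant Assimilation: voiced obstruent before voiceless consonant becomes voiceless ('bk' -> 'pk'). 'dosbobkog' -> 'dosbopkog'
Rule 3: Final Devoicing: word-final voiced obstruent 'g' becomes voiceless 'k'. 'dosbopkog' -> 'dosbopkok'
Final form: 'dosbopkok'

dosbopkok


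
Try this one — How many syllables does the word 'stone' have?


Break 'stone' into syllables: stone -> stone = 1 syllable

1 syllable


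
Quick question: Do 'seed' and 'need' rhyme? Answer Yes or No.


Rime (stressed vowel + following sounds) of 'seed': -eed = /iːd/
Rime of 'need': -eed = /iːd/
/iːd/ and /iːd/ are the same ending sound, so the words rhyme.

Yes


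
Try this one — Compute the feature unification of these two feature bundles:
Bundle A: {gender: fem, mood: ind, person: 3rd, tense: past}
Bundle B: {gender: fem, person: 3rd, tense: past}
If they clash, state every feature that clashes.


Compare features:
gender: A=fem vs B=fem -> unified: fem
mood: A=ind vs B=_ -> unified: ind
person: A=3rd vs B=3rd -> unified: 3rd
tense: A=past vs B=past -> unified: past
No clashes found.

Unified: {gender: fem, mood: ind, person: 3rd, tense: past}


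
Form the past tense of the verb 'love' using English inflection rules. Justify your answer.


Apply rule: Add -d (word ends in -e). 'love' becomes 'loved'.

loved


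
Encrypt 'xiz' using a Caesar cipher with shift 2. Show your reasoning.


Shift each letter by 2: x -> z, i -> k, z -> b. Result: 'zkb'.

zkb


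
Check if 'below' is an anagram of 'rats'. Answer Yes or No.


Sorted letters of 'below': 'below'
Sorted letters of 'rats': 'arst'
They do not match.

No


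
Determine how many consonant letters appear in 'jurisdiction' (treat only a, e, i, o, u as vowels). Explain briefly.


Consonants in 'jurisdiction': j, r, s, d, c, t, n = 7 consonants.

7


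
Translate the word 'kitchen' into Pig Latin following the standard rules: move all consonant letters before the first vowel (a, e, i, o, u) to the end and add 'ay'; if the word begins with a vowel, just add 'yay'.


'kitchen': move consonant cluster 'k' to end and add 'ay': 'itchenkay'.

itchenkay


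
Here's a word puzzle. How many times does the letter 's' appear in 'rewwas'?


Letter 's' in 'rewwas': found at position(s) 6 = 1 occurrence(s).

1


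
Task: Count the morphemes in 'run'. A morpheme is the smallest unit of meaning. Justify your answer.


Decomposition: run (free morpheme) = 1 morpheme(s)

1 morphemes


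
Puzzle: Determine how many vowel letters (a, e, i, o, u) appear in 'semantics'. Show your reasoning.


Vowels in 'semantics': e, a, i = 3 vowels.

3


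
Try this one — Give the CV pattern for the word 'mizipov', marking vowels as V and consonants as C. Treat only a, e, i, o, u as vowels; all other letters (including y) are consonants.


Letter mapping: m = C, i = V, z = C, i = V, p = C, o = V, v = C.

CVCVCVC


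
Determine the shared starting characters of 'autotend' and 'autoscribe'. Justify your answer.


Compare from the start: 4 characters match: 'auto'. Mismatch at position 5: 't' vs 's'.

auto


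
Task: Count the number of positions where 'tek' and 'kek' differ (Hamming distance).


Alignment:
Position 1: 't' vs 'k' = DIFFER
Position 2: 'e' vs 'e' = match
Position 3: 'k' vs 'k' = match
Total differences: 1

1


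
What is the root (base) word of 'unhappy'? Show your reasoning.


Remove prefix 'un' from 'unhappy' to get root 'happy'.

happy


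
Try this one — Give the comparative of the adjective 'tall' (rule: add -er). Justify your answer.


Apply comparative formation (add -er): 'tall' -> 'taller'.

taller


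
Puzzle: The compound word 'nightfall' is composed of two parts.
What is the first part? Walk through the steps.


Split 'nightfall' into 'night' + 'fall'. The first part is 'night'.

night


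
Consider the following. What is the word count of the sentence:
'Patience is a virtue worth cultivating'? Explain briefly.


Split into words: Patience | is | a | virtue | worth | cultivating = 6 words.

6


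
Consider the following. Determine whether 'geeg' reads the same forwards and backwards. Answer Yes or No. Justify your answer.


Forward: 'geeg'
Reversed: 'geeg'
They are identical.

Yes


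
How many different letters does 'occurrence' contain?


Unique letters in 'occurrence': {c, e, n, o, r, u} = 6 distinct letters.

6


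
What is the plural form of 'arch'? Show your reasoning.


Apply rule: Add -es (sibilant/fricative ending). 'arch' becomes 'arches'.

arches


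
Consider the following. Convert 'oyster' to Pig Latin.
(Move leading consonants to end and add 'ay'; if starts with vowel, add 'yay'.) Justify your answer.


'oyster' starts with a vowel, so add 'yay': 'oysteryay'.

oysteryay


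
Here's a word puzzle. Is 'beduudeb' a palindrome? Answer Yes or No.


Forward: 'beduudeb'
Reversed: 'beduudeb'
They are identical.

Yes


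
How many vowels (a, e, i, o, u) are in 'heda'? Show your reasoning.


Vowels in 'heda': e, a = 2 vowels.

2


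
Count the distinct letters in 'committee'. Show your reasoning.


Unique letters in 'committee': {c, e, i, m, o, t} = 6 distinct letters.

6


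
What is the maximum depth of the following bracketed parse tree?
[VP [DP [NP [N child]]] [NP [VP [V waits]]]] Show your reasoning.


Count bracket nesting levels:
'[' at pos 0: depth = 1
'[' at pos 4: depth = 2
'[' at pos 8: depth = 3
'[' at pos 12: depth = 4
'[' at pos 24: depth = 2
'[' at pos 28: depth = 3
'[' at pos 32: depth = 4
Maximum depth reached: 4

4


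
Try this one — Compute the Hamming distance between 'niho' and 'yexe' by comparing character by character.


Alignment:
Position 1: 'n' vs 'y' = DIFFER
Position 2: 'i' vs 'e' = DIFFER
Position 3: 'h' vs 'x' = DIFFER
Position 4: 'o' vs 'e' = DIFFER
Total differences: 4

4


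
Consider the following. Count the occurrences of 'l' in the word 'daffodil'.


Letter 'l' in 'daffodil': found at position(s) 8 = 1 occurrence(s).

1


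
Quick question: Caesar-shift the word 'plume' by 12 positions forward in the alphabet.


Shift each letter by 12: p -> b, l -> x, u -> g, m -> y, e -> q. Result: 'bxgyq'.

bxgyq


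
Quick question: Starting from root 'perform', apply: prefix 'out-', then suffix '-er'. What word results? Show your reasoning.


Step 1: Add prefix 'out-' to 'perform' = 'outperform'
Step 2: Add suffix '-er' to 'outperform' = 'outperformer'

outperformer


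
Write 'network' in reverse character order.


Reverse 'network' character by character: 'krowten'.

krowten


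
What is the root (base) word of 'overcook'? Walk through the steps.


Remove prefix 'over' from 'overcook' to get root 'cook'.

cook


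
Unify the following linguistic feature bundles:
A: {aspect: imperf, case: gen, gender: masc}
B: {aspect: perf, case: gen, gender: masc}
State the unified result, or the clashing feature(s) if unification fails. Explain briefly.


Compare features:
aspect: A=imperf vs B=perf -> CLASH
case: A=gen vs B=gen -> unified: gen
gender: A=masc vs B=masc -> unified: masc
Clash detected on feature 'aspect' (imperf vs perf); unification fails.

CLASH on 'aspect' (imperf vs perf)


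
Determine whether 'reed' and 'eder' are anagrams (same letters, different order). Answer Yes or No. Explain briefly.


Sorted letters of 'reed': 'deer'
Sorted letters of 'eder': 'deer'
They match.

Yes


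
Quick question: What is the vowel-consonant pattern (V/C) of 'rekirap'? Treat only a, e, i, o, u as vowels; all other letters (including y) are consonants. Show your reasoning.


Letter mapping: r = C, e = V, k = C, i = V, r = C, a = V, p = C.

CVCVCVC


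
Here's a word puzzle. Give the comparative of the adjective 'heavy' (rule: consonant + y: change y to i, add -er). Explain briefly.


Apply comparative formation (consonant + y: change y to i, add -er): 'heavy' -> 'heavier'.

heavier


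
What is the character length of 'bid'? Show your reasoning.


Spell out 'bid' and number each letter: b(1), i(2), d(3). Total: 3 letters.

3


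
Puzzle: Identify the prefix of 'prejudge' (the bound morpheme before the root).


The word 'prejudge' = 'pre' (prefix) + 'judge' (root). The prefix is 'pre'.

pre


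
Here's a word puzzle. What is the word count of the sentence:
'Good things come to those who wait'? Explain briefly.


Split into words: Good | things | come | to | those | who | wait = 7 words.

7
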